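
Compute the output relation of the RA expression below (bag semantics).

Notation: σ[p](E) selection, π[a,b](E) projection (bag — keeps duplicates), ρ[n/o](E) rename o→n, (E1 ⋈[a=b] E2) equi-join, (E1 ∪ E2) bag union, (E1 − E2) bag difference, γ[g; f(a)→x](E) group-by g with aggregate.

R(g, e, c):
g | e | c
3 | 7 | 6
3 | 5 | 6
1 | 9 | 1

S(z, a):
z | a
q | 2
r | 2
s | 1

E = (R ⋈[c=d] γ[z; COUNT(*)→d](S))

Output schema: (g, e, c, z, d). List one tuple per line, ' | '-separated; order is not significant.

Row counts bottom-up:
  R → 3
  S → 3
  γ[z; COUNT(*)→d](S) → 3
  (R ⋈[c=d] γ[z; COUNT(*)→d](S)) → 3

== RESULT ==
g | e | c | z | d
1 | 9 | 1 | q | 1
1 | 9 | 1 | r | 1
1 | 9 | 1 | s | 1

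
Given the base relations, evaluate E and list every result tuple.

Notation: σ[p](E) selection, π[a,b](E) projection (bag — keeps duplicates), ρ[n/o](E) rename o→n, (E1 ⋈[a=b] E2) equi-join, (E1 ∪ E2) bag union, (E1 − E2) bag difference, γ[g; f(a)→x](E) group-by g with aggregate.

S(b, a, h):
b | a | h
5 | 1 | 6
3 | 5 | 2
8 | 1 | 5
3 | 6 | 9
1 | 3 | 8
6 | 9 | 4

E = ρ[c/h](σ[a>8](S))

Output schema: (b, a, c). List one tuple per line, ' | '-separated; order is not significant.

Subexpression sizes:
  S → 6
  σ[a>8](S) → 1
  ρ[c/h](σ[a>8](S)) → 1

== RESULT ==
b | a | c
6 | 9 | 4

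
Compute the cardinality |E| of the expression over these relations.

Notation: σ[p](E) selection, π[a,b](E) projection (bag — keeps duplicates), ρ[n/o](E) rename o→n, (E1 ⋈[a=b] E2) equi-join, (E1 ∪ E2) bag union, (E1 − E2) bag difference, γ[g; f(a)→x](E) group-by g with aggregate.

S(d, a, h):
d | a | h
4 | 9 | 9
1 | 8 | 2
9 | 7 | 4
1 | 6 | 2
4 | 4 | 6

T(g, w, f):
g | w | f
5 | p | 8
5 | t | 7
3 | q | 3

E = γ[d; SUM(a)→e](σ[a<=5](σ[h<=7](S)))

Stepwise |·|:
  S → 5
  σ[h<=7](S) → 4
  σ[a<=5](σ[h<=7](S)) → 1
  γ[d; SUM(a)→e](σ[a<=5](σ[h<=7](S))) → 1

|E| = 1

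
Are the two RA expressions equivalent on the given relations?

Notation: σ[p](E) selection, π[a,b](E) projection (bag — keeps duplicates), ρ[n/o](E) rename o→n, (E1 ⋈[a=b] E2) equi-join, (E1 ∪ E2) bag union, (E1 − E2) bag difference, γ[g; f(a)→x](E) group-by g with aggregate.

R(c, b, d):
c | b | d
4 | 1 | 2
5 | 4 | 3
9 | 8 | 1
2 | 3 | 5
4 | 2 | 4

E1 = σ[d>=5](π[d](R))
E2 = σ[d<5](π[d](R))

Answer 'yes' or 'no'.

E1 stepwise |·|:
  R → 5
  π[d](R) → 5
  σ[d>=5](π[d](R)) → 1
E2 stepwise |·|:
  R → 5
  π[d](R) → 5
  σ[d<5](π[d](R)) → 4

E1 result:
d
5
E2 result:
d
1
2
3
4
Witness: (1,) appears 0× in E1 but 1× in E2.

no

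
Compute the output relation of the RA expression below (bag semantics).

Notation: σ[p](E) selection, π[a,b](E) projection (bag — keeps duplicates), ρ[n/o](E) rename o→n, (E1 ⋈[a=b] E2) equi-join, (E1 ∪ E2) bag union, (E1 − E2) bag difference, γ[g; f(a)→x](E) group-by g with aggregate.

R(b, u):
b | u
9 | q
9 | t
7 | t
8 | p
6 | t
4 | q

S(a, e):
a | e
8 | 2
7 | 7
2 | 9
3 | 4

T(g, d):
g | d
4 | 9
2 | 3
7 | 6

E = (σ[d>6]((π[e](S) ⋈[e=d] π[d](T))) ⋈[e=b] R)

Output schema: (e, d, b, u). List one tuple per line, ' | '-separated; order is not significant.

Stepwise |·|:
  S → 4
  π[e](S) → 4
  T → 3
  π[d](T) → 3
  (π[e](S) ⋈[e=d] π[d](T)) → 1
  σ[d>6]((π[e](S) ⋈[e=d] π[d](T))) → 1
  R → 6
  (σ[d>6]((π[e](S) ⋈[e=d] π[d](T))) ⋈[e=b] R) → 2

== RESULT ==
e | d | b | u
9 | 9 | 9 | q
9 | 9 | 9 | t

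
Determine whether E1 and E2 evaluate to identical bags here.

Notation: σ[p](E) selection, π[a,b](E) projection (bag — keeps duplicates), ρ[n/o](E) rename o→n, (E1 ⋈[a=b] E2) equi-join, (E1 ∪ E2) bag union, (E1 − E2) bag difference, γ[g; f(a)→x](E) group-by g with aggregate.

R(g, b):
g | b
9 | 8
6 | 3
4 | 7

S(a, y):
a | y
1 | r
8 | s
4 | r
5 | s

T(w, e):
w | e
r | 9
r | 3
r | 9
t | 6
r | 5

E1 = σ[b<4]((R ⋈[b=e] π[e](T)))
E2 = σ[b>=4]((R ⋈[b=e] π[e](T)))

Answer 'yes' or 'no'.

E1 per-node cardinality:
  R → 3
  T → 5
  π[e](T) → 5
  (R ⋈[b=e] π[e](T)) → 1
  σ[b<4]((R ⋈[b=e] π[e](T))) → 1
E2 per-node cardinality:
  R → 3
  T → 5
  π[e](T) → 5
  (R ⋈[b=e] π[e](T)) → 1
  σ[b>=4]((R ⋈[b=e] π[e](T))) → 0

E1 result:
g | b | e
6 | 3 | 3
E2 result:
g | b | e
(0 rows)
Witness: (6, 3, 3) appears 1× in E1 but 0× in E2.

no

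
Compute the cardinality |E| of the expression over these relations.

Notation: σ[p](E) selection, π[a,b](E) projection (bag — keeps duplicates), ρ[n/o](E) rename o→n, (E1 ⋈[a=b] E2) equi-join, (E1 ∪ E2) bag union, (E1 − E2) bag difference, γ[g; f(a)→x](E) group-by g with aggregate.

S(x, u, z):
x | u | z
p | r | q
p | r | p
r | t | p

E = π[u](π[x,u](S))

Row counts bottom-up:
  S → 3
  π[x,u](S) → 3
  π[u](π[x,u](S)) → 3

|E| = 3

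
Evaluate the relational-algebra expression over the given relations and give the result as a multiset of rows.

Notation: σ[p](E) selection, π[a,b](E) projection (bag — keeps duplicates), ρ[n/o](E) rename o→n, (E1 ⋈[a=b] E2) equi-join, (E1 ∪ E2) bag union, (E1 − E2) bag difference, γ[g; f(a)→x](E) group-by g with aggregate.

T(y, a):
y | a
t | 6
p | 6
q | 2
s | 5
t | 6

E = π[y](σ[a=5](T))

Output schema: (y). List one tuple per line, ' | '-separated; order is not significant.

Per-node cardinality:
  T → 5
  σ[a=5](T) → 1
  π[y](σ[a=5](T)) → 1

== RESULT ==
y
s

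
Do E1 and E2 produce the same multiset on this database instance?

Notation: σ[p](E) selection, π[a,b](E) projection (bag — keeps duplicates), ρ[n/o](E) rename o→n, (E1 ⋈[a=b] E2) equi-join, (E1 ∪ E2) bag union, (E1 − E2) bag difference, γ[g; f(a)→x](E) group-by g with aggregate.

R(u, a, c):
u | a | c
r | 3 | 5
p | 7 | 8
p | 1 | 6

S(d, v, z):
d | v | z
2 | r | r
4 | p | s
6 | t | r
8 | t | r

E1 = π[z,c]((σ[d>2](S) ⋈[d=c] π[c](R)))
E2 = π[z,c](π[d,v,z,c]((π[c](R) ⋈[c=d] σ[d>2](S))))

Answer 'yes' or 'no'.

E1 stepwise |·|:
  S → 4
  σ[d>2](S) → 3
  R → 3
  π[c](R) → 3
  (σ[d>2](S) ⋈[d=c] π[c](R)) → 2
  π[z,c]((σ[d>2](S) ⋈[d=c] π[c](R))) → 2
E2 stepwise |·|:
  R → 3
  π[c](R) → 3
  S → 4
  σ[d>2](S) → 3
  (π[c](R) ⋈[c=d] σ[d>2](S)) → 2
  π[d,v,z,c]((π[c](R) ⋈[c=d] σ[d>2](S))) → 2
  π[z,c](π[d,v,z,c]((π[c](R) ⋈[c=d] σ[d>2](S)))) → 2

E1 and E2 produce the same multiset:
z | c
r | 6
r | 8

yes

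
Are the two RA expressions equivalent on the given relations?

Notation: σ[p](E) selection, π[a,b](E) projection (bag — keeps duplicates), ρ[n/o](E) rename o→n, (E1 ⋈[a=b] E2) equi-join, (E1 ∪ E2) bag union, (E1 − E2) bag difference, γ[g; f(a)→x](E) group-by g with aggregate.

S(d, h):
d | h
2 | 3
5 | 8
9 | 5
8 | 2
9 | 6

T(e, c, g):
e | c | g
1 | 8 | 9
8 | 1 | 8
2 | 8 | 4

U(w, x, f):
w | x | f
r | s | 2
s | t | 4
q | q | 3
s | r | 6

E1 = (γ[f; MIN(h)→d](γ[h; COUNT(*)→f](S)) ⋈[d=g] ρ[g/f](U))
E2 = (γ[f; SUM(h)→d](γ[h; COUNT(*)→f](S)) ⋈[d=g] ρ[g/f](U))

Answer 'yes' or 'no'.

E1 subexpression sizes:
  S → 5
  γ[h; COUNT(*)→f](S) → 5
  γ[f; MIN(h)→d](γ[h; COUNT(*)→f](S)) → 1
  U → 4
  ρ[g/f](U) → 4
  (γ[f; MIN(h)→d](γ[h; COUNT(*)→f](S)) ⋈[d=g] ρ[g/f](U)) → 1
E2 subexpression sizes:
  S → 5
  γ[h; COUNT(*)→f](S) → 5
  γ[f; SUM(h)→d](γ[h; COUNT(*)→f](S)) → 1
  U → 4
  ρ[g/f](U) → 4
  (γ[f; SUM(h)→d](γ[h; COUNT(*)→f](S)) ⋈[d=g] ρ[g/f](U)) → 0

E1 result:
f | d | w | x | g
1 | 2 | r | s | 2
E2 result:
f | d | w | x | g
(0 rows)
Witness: (1, 2, 'r', 's', 2) appears 1× in E1 but 0× in E2.

no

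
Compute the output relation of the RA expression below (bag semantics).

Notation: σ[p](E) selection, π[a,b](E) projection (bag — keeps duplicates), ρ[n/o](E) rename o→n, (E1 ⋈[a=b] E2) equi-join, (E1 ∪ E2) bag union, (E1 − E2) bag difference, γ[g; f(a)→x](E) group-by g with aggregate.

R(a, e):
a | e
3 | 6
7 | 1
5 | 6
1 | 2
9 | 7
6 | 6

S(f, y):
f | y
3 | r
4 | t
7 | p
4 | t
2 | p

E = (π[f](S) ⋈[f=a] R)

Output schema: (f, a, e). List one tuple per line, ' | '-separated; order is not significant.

Subexpression sizes:
  S → 5
  π[f](S) → 5
  R → 6
  (π[f](S) ⋈[f=a] R) → 2

== RESULT ==
f | a | e
3 | 3 | 6
7 | 7 | 1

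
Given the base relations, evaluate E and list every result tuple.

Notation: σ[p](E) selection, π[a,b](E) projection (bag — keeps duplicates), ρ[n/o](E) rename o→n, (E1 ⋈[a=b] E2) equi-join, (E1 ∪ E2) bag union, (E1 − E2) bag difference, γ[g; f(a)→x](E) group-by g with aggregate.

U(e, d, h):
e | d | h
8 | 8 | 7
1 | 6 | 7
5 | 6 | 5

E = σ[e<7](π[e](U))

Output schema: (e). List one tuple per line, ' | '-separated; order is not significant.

Subexpression sizes:
  U → 3
  π[e](U) → 3
  σ[e<7](π[e](U)) → 2

== RESULT ==
e
1
5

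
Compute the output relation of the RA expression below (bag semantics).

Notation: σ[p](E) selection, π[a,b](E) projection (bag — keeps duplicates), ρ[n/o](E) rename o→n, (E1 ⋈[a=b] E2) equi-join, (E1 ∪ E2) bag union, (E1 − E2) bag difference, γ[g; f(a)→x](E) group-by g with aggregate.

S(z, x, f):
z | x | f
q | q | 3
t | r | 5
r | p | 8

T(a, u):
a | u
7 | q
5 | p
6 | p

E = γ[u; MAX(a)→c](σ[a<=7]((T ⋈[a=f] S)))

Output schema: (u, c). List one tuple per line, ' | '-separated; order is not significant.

Row counts bottom-up:
  T → 3
  S → 3
  (T ⋈[a=f] S) → 1
  σ[a<=7]((T ⋈[a=f] S)) → 1
  γ[u; MAX(a)→c](σ[a<=7]((T ⋈[a=f] S))) → 1

== RESULT ==
u | c
p | 5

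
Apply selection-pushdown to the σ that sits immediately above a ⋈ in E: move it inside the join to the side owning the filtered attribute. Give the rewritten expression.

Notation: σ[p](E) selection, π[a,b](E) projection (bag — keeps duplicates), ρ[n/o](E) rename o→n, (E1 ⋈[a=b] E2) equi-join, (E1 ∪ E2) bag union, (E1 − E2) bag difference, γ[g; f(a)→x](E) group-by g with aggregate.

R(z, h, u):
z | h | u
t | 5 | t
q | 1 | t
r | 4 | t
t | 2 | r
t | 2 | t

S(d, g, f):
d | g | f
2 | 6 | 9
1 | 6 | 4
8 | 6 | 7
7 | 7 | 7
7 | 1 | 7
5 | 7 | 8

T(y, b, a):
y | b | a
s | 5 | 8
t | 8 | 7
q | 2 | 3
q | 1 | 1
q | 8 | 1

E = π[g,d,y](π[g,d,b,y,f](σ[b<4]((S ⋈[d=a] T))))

σ filters on b, owned by the right side.
E' = π[g,d,y](π[g,d,b,y,f]((S ⋈[d=a] σ[b<4](T))))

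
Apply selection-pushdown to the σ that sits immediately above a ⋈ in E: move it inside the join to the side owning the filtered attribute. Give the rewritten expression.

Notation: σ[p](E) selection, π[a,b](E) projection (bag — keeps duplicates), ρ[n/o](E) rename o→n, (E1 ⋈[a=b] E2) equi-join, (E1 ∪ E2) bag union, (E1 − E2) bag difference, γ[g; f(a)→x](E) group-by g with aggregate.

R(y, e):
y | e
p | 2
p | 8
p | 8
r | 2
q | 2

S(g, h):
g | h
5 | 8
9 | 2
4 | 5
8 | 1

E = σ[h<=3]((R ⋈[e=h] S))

σ filters on h, owned by the right side.
E' = (R ⋈[e=h] σ[h<=3](S))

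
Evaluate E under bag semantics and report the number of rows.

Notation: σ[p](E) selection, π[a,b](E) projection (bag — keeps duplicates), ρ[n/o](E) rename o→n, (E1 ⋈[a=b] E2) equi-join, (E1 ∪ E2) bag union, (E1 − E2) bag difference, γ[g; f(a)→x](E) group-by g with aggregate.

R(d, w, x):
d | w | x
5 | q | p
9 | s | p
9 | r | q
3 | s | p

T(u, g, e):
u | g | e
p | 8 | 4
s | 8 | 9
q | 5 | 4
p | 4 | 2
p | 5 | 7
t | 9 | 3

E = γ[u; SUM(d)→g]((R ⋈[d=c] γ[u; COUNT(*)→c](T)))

Subexpression sizes:
  R → 4
  T → 6
  γ[u; COUNT(*)→c](T) → 4
  (R ⋈[d=c] γ[u; COUNT(*)→c](T)) → 1
  γ[u; SUM(d)→g]((R ⋈[d=c] γ[u; COUNT(*)→c](T))) → 1

|E| = 1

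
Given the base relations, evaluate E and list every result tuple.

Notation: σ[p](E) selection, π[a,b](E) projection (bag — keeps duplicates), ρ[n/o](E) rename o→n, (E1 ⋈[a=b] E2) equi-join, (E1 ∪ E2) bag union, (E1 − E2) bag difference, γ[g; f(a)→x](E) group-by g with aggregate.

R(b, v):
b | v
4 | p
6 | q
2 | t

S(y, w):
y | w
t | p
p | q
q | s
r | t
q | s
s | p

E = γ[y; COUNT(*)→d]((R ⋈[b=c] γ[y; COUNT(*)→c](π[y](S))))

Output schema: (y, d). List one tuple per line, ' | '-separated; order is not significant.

Stepwise |·|:
  R → 3
  S → 6
  π[y](S) → 6
  γ[y; COUNT(*)→c](π[y](S)) → 5
  (R ⋈[b=c] γ[y; COUNT(*)→c](π[y](S))) → 1
  γ[y; COUNT(*)→d]((R ⋈[b=c] γ[y; COUNT(*)→c](π[y](S)))) → 1

== RESULT ==
y | d
q | 1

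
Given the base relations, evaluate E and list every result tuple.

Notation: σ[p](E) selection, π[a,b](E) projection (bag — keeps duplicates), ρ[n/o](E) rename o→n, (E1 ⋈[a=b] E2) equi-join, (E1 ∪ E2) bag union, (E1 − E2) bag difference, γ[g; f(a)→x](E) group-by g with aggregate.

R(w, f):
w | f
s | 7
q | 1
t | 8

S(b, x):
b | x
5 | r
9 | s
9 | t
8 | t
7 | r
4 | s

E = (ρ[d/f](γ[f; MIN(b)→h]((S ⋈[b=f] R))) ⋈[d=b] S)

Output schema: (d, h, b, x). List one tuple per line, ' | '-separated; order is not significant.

Row counts bottom-up:
  S → 6
  R → 3
  (S ⋈[b=f] R) → 2
  γ[f; MIN(b)→h]((S ⋈[b=f] R)) → 2
  ρ[d/f](γ[f; MIN(b)→h]((S ⋈[b=f] R))) → 2
  S → 6
  (ρ[d/f](γ[f; MIN(b)→h]((S ⋈[b=f] R))) ⋈[d=b] S) → 2

== RESULT ==
d | h | b | x
7 | 7 | 7 | r
8 | 8 | 8 | t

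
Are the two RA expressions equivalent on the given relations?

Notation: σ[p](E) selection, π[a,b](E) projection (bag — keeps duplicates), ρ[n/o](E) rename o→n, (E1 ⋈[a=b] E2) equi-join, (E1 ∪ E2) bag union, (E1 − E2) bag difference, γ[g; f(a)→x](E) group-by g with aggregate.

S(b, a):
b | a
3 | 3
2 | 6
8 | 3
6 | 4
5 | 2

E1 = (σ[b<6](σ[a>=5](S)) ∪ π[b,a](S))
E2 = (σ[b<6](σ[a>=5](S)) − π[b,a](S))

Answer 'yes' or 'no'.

E1 subexpression sizes:
  S → 5
  σ[a>=5](S) → 1
  σ[b<6](σ[a>=5](S)) → 1
  S → 5
  π[b,a](S) → 5
  (σ[b<6](σ[a>=5](S)) ∪ π[b,a](S)) → 6
E2 subexpression sizes:
  S → 5
  σ[a>=5](S) → 1
  σ[b<6](σ[a>=5](S)) → 1
  S → 5
  π[b,a](S) → 5
  (σ[b<6](σ[a>=5](S)) − π[b,a](S)) → 0

E1 result:
b | a
2 | 6
2 | 6
3 | 3
5 | 2
6 | 4
8 | 3
E2 result:
b | a
(0 rows)
Witness: (8, 3) appears 1× in E1 but 0× in E2.

no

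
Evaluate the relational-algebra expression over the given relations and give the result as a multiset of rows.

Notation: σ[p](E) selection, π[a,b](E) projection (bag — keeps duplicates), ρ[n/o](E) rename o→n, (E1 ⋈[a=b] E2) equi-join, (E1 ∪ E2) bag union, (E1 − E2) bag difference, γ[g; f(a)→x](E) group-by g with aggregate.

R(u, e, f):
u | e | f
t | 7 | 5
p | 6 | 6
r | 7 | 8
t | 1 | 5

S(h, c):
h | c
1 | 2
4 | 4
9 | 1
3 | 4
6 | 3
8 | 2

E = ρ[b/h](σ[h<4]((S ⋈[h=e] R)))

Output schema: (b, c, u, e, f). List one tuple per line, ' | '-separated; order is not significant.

Stepwise |·|:
  S → 6
  R → 4
  (S ⋈[h=e] R) → 2
  σ[h<4]((S ⋈[h=e] R)) → 1
  ρ[b/h](σ[h<4]((S ⋈[h=e] R))) → 1

== RESULT ==
b | c | u | e | f
1 | 2 | t | 1 | 5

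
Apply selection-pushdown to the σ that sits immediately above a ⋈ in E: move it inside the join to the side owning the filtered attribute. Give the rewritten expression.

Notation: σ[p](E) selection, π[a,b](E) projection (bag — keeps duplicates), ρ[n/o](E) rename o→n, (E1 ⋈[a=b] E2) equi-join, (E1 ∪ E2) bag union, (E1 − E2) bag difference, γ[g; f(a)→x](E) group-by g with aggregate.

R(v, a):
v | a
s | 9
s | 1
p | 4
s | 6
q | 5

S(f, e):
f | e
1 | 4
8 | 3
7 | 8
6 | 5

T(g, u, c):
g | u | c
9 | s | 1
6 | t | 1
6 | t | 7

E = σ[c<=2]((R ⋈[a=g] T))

σ filters on c, owned by the right side.
E' = (R ⋈[a=g] σ[c<=2](T))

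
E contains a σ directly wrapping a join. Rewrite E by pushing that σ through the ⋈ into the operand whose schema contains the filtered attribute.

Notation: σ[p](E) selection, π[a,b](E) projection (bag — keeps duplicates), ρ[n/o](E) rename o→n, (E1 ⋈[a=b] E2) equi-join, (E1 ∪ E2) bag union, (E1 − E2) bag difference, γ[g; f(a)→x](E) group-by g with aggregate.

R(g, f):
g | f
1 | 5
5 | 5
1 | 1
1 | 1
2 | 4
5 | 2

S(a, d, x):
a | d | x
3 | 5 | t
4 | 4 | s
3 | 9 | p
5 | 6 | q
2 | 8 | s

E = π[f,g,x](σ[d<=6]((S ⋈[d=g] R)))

σ filters on d, owned by the left side.
E' = π[f,g,x]((σ[d<=6](S) ⋈[d=g] R))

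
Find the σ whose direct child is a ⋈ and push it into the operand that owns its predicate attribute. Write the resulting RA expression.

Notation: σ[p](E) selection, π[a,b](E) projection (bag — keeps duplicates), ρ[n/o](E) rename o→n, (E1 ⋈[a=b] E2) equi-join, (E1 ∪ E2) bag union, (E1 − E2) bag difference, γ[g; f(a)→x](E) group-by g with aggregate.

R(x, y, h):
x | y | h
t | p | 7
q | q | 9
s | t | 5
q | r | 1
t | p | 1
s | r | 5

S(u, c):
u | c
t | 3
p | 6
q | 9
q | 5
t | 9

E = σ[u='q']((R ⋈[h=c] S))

σ filters on u, owned by the right side.
E' = (R ⋈[h=c] σ[u='q'](S))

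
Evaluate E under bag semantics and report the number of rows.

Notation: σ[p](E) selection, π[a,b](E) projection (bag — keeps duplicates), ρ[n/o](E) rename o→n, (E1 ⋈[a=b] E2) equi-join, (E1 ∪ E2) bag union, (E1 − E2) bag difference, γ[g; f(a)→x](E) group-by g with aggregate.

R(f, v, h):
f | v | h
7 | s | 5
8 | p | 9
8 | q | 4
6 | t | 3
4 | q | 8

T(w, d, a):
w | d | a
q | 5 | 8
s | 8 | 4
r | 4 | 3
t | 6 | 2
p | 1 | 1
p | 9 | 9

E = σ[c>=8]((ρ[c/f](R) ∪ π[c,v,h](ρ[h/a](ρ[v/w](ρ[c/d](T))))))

Per-node cardinality:
  R → 5
  ρ[c/f](R) → 5
  T → 6
  ρ[c/d](T) → 6
  ρ[v/w](ρ[c/d](T)) → 6
  ρ[h/a](ρ[v/w](ρ[c/d](T))) → 6
  π[c,v,h](ρ[h/a](ρ[v/w](ρ[c/d](T)))) → 6
  (ρ[c/f](R) ∪ π[c,v,h](ρ[h/a](ρ[v/w](ρ[c/d](T))))) → 11
  σ[c>=8]((ρ[c/f](R) ∪ π[c,v,h](ρ[h/a](ρ[v/w](ρ[c/d](T)))))) → 4

|E| = 4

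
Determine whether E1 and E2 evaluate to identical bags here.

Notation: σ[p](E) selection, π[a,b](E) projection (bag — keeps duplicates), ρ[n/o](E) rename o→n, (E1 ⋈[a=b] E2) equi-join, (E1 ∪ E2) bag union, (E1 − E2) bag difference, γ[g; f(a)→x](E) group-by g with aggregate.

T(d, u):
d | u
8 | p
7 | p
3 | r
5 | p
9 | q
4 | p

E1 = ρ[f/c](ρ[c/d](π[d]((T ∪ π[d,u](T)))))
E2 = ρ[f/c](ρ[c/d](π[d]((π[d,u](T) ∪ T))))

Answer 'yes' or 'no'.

E1 stepwise |·|:
  T → 6
  T → 6
  π[d,u](T) → 6
  (T ∪ π[d,u](T)) → 12
  π[d]((T ∪ π[d,u](T))) → 12
  ρ[c/d](π[d]((T ∪ π[d,u](T)))) → 12
  ρ[f/c](ρ[c/d](π[d]((T ∪ π[d,u](T))))) → 12
E2 stepwise |·|:
  T → 6
  π[d,u](T) → 6
  T → 6
  (π[d,u](T) ∪ T) → 12
  π[d]((π[d,u](T) ∪ T)) → 12
  ρ[c/d](π[d]((π[d,u](T) ∪ T))) → 12
  ρ[f/c](ρ[c/d](π[d]((π[d,u](T) ∪ T)))) → 12

E1 and E2 produce the same multiset:
f
3
3
4
4
5
5
7
7
8
8
9
9

yes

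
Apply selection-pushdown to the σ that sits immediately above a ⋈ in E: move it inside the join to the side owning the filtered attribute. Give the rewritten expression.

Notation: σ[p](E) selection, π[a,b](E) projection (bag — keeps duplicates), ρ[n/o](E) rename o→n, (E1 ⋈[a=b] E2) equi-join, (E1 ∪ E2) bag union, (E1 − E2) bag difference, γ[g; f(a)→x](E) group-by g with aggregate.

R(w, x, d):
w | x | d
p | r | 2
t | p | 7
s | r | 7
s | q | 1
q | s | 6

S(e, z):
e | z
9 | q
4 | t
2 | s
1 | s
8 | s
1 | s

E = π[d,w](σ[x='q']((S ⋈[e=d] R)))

σ filters on x, owned by the right side.
E' = π[d,w]((S ⋈[e=d] σ[x='q'](R)))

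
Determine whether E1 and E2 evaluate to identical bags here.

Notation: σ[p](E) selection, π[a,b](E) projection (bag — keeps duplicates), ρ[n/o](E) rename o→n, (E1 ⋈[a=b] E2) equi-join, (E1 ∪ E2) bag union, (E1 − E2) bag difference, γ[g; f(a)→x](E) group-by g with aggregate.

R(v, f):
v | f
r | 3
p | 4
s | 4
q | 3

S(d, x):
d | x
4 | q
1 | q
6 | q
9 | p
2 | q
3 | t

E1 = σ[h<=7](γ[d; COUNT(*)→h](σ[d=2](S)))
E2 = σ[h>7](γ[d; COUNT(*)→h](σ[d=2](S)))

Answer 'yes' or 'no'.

E1 subexpression sizes:
  S → 6
  σ[d=2](S) → 1
  γ[d; COUNT(*)→h](σ[d=2](S)) → 1
  σ[h<=7](γ[d; COUNT(*)→h](σ[d=2](S))) → 1
E2 subexpression sizes:
  S → 6
  σ[d=2](S) → 1
  γ[d; COUNT(*)→h](σ[d=2](S)) → 1
  σ[h>7](γ[d; COUNT(*)→h](σ[d=2](S))) → 0

E1 result:
d | h
2 | 1
E2 result:
d | h
(0 rows)
Witness: (2, 1) appears 1× in E1 but 0× in E2.

no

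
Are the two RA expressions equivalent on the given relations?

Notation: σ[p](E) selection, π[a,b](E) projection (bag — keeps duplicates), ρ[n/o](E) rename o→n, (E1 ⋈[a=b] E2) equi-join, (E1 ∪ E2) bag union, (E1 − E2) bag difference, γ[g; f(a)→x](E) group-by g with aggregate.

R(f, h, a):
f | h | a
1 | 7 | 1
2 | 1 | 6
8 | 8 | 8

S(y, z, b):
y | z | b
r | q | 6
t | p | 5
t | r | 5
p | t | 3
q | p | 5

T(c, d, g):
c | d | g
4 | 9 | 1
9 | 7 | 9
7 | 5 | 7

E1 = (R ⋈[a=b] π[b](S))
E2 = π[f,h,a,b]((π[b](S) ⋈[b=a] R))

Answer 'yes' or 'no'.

E1 row counts bottom-up:
  R → 3
  S → 5
  π[b](S) → 5
  (R ⋈[a=b] π[b](S)) → 1
E2 row counts bottom-up:
  S → 5
  π[b](S) → 5
  R → 3
  (π[b](S) ⋈[b=a] R) → 1
  π[f,h,a,b]((π[b](S) ⋈[b=a] R)) → 1

E1 and E2 produce the same multiset:
f | h | a | b
2 | 1 | 6 | 6

yes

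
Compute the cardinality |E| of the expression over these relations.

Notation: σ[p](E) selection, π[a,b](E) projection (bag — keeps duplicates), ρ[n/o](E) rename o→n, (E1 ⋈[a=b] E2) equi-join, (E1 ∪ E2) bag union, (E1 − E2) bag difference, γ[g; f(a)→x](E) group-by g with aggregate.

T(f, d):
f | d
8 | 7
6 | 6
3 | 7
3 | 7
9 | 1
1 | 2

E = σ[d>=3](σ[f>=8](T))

Row counts bottom-up:
  T → 6
  σ[f>=8](T) → 2
  σ[d>=3](σ[f>=8](T)) → 1

|E| = 1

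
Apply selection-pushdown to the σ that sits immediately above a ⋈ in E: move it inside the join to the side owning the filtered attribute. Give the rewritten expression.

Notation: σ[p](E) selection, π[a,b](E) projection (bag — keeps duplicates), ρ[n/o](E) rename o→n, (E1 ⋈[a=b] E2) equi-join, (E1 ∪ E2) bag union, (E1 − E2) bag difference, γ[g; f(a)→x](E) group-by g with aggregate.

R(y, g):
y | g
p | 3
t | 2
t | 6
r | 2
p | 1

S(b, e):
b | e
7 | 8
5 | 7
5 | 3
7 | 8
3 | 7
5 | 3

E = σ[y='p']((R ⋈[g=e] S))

σ filters on y, owned by the left side.
E' = (σ[y='p'](R) ⋈[g=e] S)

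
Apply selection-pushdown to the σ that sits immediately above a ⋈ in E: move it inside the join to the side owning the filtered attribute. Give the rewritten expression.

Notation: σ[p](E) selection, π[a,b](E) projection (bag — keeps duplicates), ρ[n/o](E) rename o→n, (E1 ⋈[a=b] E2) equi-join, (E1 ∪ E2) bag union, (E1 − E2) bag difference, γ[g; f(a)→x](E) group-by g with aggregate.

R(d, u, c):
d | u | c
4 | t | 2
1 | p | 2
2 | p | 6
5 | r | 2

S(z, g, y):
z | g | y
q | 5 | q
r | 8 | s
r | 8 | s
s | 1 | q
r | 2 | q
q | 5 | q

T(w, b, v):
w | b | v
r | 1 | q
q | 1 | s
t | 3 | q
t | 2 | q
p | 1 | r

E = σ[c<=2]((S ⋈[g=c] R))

σ filters on c, owned by the right side.
E' = (S ⋈[g=c] σ[c<=2](R))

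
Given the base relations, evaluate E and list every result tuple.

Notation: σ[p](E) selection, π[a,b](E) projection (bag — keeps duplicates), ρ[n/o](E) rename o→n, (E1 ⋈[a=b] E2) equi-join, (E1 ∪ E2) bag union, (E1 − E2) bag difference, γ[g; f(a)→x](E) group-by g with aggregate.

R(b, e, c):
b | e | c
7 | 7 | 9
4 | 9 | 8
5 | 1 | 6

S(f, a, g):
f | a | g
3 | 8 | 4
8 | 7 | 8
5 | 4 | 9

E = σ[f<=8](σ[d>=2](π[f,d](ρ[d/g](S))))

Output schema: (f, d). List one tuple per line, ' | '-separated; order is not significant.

Row counts bottom-up:
  S → 3
  ρ[d/g](S) → 3
  π[f,d](ρ[d/g](S)) → 3
  σ[d>=2](π[f,d](ρ[d/g](S))) → 3
  σ[f<=8](σ[d>=2](π[f,d](ρ[d/g](S)))) → 3

== RESULT ==
f | d
3 | 4
5 | 9
8 | 8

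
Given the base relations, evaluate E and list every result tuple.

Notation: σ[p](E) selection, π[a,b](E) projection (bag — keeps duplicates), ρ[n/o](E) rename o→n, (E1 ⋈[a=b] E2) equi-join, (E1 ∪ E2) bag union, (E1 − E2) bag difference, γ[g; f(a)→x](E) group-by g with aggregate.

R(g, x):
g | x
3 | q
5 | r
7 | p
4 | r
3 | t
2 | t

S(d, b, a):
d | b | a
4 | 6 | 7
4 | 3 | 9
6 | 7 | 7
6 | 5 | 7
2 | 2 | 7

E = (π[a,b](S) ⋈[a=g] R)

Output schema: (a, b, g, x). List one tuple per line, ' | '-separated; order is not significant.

Stepwise |·|:
  S → 5
  π[a,b](S) → 5
  R → 6
  (π[a,b](S) ⋈[a=g] R) → 4

== RESULT ==
a | b | g | x
7 | 2 | 7 | p
7 | 5 | 7 | p
7 | 6 | 7 | p
7 | 7 | 7 | p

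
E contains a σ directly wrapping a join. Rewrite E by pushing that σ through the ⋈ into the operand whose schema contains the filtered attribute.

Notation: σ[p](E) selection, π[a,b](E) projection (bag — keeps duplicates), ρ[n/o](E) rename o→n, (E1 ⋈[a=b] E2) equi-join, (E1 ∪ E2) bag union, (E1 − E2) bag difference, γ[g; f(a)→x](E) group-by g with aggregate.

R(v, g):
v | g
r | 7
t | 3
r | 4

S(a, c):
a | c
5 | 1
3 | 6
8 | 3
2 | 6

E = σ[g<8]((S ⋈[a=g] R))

σ filters on g, owned by the right side.
E' = (S ⋈[a=g] σ[g<8](R))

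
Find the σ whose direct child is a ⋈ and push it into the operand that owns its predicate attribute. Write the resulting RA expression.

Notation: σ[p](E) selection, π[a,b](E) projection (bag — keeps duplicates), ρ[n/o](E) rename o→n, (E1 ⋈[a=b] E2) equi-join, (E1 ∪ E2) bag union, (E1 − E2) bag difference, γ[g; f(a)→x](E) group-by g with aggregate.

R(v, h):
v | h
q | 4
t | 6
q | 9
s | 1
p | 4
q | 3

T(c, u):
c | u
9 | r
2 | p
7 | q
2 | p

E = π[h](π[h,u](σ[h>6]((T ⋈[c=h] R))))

σ filters on h, owned by the right side.
E' = π[h](π[h,u]((T ⋈[c=h] σ[h>6](R))))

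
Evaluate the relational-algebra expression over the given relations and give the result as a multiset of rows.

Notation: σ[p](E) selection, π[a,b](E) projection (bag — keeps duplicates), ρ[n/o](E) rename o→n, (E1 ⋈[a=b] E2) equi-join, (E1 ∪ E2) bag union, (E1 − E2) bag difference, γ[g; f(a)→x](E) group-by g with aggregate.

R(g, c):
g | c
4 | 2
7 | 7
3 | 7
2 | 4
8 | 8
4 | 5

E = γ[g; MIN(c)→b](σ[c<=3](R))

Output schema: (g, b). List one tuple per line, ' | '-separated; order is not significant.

Stepwise |·|:
  R → 6
  σ[c<=3](R) → 1
  γ[g; MIN(c)→b](σ[c<=3](R)) → 1

== RESULT ==
g | b
4 | 2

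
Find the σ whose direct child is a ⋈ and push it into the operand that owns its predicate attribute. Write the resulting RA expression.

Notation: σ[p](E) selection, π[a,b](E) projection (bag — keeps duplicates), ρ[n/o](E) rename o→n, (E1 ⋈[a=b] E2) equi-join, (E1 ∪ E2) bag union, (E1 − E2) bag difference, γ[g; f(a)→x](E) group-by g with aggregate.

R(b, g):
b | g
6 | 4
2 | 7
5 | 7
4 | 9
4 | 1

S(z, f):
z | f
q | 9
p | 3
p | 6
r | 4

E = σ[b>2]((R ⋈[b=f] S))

σ filters on b, owned by the left side.
E' = (σ[b>2](R) ⋈[b=f] S)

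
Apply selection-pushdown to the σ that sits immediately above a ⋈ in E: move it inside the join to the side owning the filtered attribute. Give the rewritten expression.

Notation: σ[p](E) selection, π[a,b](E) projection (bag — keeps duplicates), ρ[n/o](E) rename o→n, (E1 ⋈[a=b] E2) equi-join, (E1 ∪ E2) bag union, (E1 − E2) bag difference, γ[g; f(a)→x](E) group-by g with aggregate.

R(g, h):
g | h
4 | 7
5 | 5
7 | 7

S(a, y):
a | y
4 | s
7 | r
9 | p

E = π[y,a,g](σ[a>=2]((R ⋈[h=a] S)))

σ filters on a, owned by the right side.
E' = π[y,a,g]((R ⋈[h=a] σ[a>=2](S)))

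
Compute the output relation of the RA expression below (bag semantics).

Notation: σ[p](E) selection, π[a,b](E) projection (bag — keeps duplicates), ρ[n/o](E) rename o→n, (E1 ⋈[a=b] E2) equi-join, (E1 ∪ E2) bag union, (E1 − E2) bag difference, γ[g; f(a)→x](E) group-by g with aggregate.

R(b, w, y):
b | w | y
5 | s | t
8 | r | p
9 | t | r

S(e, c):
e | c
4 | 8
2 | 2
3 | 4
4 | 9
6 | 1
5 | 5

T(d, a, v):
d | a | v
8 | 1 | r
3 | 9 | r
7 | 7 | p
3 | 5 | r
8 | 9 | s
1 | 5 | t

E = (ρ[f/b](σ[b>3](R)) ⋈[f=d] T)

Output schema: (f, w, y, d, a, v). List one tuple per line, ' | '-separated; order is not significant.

Stepwise |·|:
  R → 3
  σ[b>3](R) → 3
  ρ[f/b](σ[b>3](R)) → 3
  T → 6
  (ρ[f/b](σ[b>3](R)) ⋈[f=d] T) → 2

== RESULT ==
f | w | y | d | a | v
8 | r | p | 8 | 1 | r
8 | r | p | 8 | 9 | s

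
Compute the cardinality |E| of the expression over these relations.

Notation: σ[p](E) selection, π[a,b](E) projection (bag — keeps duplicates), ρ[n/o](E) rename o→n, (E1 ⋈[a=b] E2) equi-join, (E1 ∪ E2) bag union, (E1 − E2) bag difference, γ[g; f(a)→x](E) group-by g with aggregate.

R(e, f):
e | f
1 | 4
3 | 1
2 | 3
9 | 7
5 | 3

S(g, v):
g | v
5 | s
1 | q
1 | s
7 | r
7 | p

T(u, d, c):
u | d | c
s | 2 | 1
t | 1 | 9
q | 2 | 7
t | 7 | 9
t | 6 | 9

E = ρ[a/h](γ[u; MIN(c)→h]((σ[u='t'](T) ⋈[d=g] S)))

Row counts bottom-up:
  T → 5
  σ[u='t'](T) → 3
  S → 5
  (σ[u='t'](T) ⋈[d=g] S) → 4
  γ[u; MIN(c)→h]((σ[u='t'](T) ⋈[d=g] S)) → 1
  ρ[a/h](γ[u; MIN(c)→h]((σ[u='t'](T) ⋈[d=g] S))) → 1

|E| = 1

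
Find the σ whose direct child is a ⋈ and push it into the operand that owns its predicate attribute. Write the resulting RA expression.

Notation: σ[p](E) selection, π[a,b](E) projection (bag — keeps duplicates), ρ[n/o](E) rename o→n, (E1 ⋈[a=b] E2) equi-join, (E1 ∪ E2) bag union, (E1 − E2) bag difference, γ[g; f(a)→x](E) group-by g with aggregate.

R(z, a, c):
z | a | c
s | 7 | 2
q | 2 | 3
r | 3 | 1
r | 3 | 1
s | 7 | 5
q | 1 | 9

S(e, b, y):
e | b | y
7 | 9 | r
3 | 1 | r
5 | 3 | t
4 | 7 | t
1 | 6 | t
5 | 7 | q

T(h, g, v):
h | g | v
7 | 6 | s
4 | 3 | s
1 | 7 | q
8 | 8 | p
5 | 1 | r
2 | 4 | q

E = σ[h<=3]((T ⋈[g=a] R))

σ filters on h, owned by the left side.
E' = (σ[h<=3](T) ⋈[g=a] R)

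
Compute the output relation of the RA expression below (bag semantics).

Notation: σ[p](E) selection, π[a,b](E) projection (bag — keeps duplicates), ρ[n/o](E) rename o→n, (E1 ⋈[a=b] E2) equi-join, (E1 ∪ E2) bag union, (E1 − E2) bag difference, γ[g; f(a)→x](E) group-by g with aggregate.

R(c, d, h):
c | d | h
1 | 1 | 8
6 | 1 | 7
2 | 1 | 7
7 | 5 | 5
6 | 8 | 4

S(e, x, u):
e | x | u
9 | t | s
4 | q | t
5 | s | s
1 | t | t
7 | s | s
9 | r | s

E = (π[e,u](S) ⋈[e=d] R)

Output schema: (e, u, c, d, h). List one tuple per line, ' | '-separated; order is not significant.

Stepwise |·|:
  S → 6
  π[e,u](S) → 6
  R → 5
  (π[e,u](S) ⋈[e=d] R) → 4

== RESULT ==
e | u | c | d | h
1 | t | 1 | 1 | 8
1 | t | 2 | 1 | 7
1 | t | 6 | 1 | 7
5 | s | 7 | 5 | 5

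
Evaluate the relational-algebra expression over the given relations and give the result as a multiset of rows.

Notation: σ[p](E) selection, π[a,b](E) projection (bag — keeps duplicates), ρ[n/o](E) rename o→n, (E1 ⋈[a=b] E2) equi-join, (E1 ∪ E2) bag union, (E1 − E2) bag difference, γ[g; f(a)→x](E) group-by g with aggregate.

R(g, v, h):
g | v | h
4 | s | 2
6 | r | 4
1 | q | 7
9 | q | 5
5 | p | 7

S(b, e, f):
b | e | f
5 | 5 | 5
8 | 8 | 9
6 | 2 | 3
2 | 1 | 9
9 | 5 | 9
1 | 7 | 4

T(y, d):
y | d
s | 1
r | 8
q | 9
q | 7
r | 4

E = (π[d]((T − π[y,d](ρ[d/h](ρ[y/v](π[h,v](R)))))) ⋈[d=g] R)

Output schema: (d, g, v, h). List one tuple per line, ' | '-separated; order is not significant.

Row counts bottom-up:
  T → 5
  R → 5
  π[h,v](R) → 5
  ρ[y/v](π[h,v](R)) → 5
  ρ[d/h](ρ[y/v](π[h,v](R))) → 5
  π[y,d](ρ[d/h](ρ[y/v](π[h,v](R)))) → 5
  (T − π[y,d](ρ[d/h](ρ[y/v](π[h,v](R))))) → 3
  π[d]((T − π[y,d](ρ[d/h](ρ[y/v](π[h,v](R)))))) → 3
  R → 5
  (π[d]((T − π[y,d](ρ[d/h](ρ[y/v](π[h,v](R)))))) ⋈[d=g] R) → 2

== RESULT ==
d | g | v | h
1 | 1 | q | 7
9 | 9 | q | 5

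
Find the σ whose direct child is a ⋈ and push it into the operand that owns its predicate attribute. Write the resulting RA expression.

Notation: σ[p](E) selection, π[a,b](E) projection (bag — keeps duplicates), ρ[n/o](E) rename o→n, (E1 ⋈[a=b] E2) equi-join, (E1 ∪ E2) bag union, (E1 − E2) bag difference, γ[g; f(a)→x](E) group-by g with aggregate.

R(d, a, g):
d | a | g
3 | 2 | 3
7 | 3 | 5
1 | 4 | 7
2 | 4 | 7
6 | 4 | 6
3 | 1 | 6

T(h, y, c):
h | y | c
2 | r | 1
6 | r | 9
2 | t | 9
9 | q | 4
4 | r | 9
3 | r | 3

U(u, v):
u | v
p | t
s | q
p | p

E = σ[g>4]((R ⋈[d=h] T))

σ filters on g, owned by the left side.
E' = (σ[g>4](R) ⋈[d=h] T)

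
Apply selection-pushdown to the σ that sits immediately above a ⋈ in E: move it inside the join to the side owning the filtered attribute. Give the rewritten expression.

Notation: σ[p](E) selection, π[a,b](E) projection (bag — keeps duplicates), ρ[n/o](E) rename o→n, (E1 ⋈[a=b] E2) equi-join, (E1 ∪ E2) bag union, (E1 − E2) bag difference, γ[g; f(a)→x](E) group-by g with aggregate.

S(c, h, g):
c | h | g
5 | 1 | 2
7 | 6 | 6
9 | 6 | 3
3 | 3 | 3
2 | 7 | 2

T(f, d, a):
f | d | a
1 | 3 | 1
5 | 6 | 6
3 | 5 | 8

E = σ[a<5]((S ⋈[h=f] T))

σ filters on a, owned by the right side.
E' = (S ⋈[h=f] σ[a<5](T))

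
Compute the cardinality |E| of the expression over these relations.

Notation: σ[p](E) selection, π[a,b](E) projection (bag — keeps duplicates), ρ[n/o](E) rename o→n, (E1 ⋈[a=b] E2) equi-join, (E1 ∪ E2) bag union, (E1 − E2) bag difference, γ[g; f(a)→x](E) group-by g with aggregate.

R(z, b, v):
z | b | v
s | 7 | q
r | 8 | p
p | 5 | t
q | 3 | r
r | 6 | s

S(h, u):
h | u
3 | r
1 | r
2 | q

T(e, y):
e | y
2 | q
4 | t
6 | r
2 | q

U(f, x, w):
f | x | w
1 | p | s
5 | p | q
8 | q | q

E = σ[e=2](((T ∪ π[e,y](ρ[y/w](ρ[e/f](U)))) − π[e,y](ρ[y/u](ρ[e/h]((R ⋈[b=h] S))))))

Per-node cardinality:
  T → 4
  U → 3
  ρ[e/f](U) → 3
  ρ[y/w](ρ[e/f](U)) → 3
  π[e,y](ρ[y/w](ρ[e/f](U))) → 3
  (T ∪ π[e,y](ρ[y/w](ρ[e/f](U)))) → 7
  R → 5
  S → 3
  (R ⋈[b=h] S) → 1
  ρ[e/h]((R ⋈[b=h] S)) → 1
  ρ[y/u](ρ[e/h]((R ⋈[b=h] S))) → 1
  π[e,y](ρ[y/u](ρ[e/h]((R ⋈[b=h] S)))) → 1
  ((T ∪ π[e,y](ρ[y/w](ρ[e/f](U)))) − π[e,y](ρ[y/u](ρ[e/h]((R ⋈[b=h] S))))) → 7
  σ[e=2](((T ∪ π[e,y](ρ[y/w](ρ[e/f](U)))) − π[e,y](ρ[y/u](ρ[e/h]((R ⋈[b=h] S)))))) → 2

|E| = 2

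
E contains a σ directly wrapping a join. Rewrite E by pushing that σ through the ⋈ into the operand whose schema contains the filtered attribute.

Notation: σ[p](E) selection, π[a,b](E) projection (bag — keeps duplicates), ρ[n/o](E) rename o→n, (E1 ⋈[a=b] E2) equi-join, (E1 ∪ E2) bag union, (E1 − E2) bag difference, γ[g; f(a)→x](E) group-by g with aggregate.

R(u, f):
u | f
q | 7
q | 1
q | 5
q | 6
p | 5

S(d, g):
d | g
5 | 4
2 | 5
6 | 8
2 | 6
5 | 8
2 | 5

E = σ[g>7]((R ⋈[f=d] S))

σ filters on g, owned by the right side.
E' = (R ⋈[f=d] σ[g>7](S))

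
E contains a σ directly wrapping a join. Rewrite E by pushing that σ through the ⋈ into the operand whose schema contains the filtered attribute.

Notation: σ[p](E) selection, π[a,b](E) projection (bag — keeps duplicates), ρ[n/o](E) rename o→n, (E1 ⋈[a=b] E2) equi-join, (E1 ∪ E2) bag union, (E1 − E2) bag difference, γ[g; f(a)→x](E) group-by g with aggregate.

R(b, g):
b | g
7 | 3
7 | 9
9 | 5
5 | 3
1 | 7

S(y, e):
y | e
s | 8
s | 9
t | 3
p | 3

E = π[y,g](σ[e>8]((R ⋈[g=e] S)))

σ filters on e, owned by the right side.
E' = π[y,g]((R ⋈[g=e] σ[e>8](S)))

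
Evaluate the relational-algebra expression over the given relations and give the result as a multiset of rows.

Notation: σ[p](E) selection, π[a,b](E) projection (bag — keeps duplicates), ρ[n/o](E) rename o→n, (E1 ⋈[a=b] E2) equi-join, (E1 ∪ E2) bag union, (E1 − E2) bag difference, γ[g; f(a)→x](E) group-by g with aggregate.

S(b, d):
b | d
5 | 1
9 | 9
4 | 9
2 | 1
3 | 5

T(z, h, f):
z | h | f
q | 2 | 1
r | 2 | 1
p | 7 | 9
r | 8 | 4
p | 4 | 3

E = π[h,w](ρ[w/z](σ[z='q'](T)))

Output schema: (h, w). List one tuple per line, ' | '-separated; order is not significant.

Per-node cardinality:
  T → 5
  σ[z='q'](T) → 1
  ρ[w/z](σ[z='q'](T)) → 1
  π[h,w](ρ[w/z](σ[z='q'](T))) → 1

== RESULT ==
h | w
2 | q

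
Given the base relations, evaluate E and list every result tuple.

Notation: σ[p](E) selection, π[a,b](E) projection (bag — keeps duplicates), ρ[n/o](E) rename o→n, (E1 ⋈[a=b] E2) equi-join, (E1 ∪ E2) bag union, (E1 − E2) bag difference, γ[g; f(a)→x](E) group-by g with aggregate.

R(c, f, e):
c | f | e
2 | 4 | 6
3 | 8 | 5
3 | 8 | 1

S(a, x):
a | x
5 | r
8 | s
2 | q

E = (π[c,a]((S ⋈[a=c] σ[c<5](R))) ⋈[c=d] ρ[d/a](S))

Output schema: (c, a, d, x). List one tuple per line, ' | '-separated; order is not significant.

Per-node cardinality:
  S → 3
  R → 3
  σ[c<5](R) → 3
  (S ⋈[a=c] σ[c<5](R)) → 1
  π[c,a]((S ⋈[a=c] σ[c<5](R))) → 1
  S → 3
  ρ[d/a](S) → 3
  (π[c,a]((S ⋈[a=c] σ[c<5](R))) ⋈[c=d] ρ[d/a](S)) → 1

== RESULT ==
c | a | d | x
2 | 2 | 2 | q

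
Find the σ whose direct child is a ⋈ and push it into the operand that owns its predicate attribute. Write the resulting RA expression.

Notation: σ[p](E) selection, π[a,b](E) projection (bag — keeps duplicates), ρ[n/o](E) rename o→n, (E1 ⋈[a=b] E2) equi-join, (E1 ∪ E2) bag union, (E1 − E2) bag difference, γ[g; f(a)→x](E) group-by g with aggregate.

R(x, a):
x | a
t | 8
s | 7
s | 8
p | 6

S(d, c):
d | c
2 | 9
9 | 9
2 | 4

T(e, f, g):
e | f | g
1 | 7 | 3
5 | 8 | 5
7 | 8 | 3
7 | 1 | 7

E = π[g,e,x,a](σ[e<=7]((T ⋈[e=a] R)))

σ filters on e, owned by the left side.
E' = π[g,e,x,a]((σ[e<=7](T) ⋈[e=a] R))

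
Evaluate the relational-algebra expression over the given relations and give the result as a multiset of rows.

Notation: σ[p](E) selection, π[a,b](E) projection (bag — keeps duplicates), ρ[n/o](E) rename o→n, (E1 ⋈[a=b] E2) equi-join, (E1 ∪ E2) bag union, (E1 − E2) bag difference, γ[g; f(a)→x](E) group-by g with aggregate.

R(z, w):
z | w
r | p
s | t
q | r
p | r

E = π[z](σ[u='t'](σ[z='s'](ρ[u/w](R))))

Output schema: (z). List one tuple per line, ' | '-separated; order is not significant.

Per-node cardinality:
  R → 4
  ρ[u/w](R) → 4
  σ[z='s'](ρ[u/w](R)) → 1
  σ[u='t'](σ[z='s'](ρ[u/w](R))) → 1
  π[z](σ[u='t'](σ[z='s'](ρ[u/w](R)))) → 1

== RESULT ==
z
s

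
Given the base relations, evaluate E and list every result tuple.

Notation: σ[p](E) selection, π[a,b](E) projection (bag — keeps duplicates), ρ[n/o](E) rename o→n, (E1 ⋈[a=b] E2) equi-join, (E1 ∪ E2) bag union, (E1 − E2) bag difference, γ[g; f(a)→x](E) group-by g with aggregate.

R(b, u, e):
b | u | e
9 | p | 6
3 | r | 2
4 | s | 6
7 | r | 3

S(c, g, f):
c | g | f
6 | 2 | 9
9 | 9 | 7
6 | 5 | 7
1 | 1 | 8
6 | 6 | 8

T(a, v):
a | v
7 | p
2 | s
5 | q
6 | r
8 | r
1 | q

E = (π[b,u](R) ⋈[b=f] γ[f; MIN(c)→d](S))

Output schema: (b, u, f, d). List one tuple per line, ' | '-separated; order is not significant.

Stepwise |·|:
  R → 4
  π[b,u](R) → 4
  S → 5
  γ[f; MIN(c)→d](S) → 3
  (π[b,u](R) ⋈[b=f] γ[f; MIN(c)→d](S)) → 2

== RESULT ==
b | u | f | d
7 | r | 7 | 6
9 | p | 9 | 6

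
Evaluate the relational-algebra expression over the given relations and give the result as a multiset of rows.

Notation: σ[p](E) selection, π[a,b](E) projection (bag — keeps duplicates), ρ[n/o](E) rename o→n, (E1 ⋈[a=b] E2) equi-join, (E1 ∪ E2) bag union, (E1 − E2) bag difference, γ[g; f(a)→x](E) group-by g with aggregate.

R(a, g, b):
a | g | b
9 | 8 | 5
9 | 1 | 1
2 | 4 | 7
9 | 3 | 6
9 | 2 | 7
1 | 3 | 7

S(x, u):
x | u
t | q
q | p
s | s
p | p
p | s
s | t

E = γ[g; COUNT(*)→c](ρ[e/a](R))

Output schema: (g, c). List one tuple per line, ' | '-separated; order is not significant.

Subexpression sizes:
  R → 6
  ρ[e/a](R) → 6
  γ[g; COUNT(*)→c](ρ[e/a](R)) → 5

== RESULT ==
g | c
1 | 1
2 | 1
3 | 2
4 | 1
8 | 1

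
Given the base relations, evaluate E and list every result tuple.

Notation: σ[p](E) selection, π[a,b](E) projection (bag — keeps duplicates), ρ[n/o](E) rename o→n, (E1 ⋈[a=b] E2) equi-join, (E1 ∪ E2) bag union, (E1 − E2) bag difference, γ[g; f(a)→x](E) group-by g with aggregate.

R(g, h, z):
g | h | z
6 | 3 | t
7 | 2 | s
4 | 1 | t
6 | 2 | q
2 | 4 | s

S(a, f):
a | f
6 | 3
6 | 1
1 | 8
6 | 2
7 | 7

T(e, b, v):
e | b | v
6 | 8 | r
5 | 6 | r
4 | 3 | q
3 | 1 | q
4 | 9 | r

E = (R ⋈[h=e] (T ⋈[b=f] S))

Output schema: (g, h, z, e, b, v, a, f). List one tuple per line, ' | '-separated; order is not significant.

Subexpression sizes:
  R → 5
  T → 5
  S → 5
  (T ⋈[b=f] S) → 3
  (R ⋈[h=e] (T ⋈[b=f] S)) → 2

== RESULT ==
g | h | z | e | b | v | a | f
2 | 4 | s | 4 | 3 | q | 6 | 3
6 | 3 | t | 3 | 1 | q | 6 | 1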